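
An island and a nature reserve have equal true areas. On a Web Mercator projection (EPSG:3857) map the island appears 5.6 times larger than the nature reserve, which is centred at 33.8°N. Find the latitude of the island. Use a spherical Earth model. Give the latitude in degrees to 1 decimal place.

Mercator areal scale is sec²φ, so apparent-area ratio = sec²φ₁ / sec²φ₂ = cos²φ₂ / cos²φ₁.
cos²φ₂ / cos²φ₁ = 5.6  ⇒  cos φ₁ = cos 33.8° / √5.6 = 0.8310/2.366 = 0.3512.
φ₁ = arccos(0.3512) ≈ 69.4°.

69.4°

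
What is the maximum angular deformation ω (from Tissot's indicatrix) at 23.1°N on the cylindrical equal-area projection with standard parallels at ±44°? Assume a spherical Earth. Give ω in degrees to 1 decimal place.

27.9°

A cylindrical equal-area projection with standard parallel φ₀ has meridian scale h = cos φ / cos φ₀ and parallel scale k = cos φ₀ / cos φ (so areas are preserved, h·k = 1).
At 23.1°: h = 1.279, k = 0.7820; principal scales a = 1.279, b = 0.7820.
sin(ω/2) = (a − b)/(a + b) = 0.4967/2.061 = 0.2410, so ω = 2 arcsin(0.2410) ≈ 27.9°.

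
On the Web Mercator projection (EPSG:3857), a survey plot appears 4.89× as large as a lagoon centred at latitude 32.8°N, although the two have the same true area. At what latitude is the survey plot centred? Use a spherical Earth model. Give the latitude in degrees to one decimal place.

For equal true areas on Mercator, apparent areas scale as sec²φ, so the ratio is cos²φ₂ / cos²φ₁.
cos²φ₂ / cos²φ₁ = 4.89  ⇒  cos φ₁ = cos 32.8° / √4.89 = 0.8406/2.211 = 0.3801.
φ₁ = arccos(0.3801) ≈ 67.7°.

67.7°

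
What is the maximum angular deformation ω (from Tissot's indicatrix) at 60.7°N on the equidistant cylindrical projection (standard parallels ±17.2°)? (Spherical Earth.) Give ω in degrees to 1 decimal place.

In the equirectangular projection with standard parallel φ₀ = 17.2° (x = Rλ cos φ₀, y = Rφ), meridians are true-scale (h = 1) and the parallel scale is k = cos φ₀ / cos φ.
At 60.7°: h = 1.000, k = 1.952; principal scales a = 1.952, b = 1.000.
sin(ω/2) = (a − b)/(a + b) = 0.9520/2.952 = 0.3225, so ω = 2 arcsin(0.3225) ≈ 37.6°.

37.6°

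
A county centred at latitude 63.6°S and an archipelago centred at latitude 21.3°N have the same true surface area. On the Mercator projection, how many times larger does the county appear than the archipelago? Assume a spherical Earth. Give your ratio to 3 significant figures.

4.39

Mercator areal scale is sec²φ.
At 63.6°: sec²(63.6°) = 1/0.4446² = 5.058.
At 21.3°: sec²(21.3°) = 1/0.9317² = 1.152.
Ratio = 5.058/1.152 = cos²(21.3°)/cos²(63.6°) ≈ 4.39.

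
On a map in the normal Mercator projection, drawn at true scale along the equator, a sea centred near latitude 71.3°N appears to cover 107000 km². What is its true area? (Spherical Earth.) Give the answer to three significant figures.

The Mercator projection is conformal; its linear scale factor is the same in every direction and equals sec φ = 1/cos φ.
Areal scale = k² = sec²φ = 1/cos²(71.3°) = 1/0.3206² = 9.728.
True area = apparent / (areal scale) = 107000 / 9.728 ≈ 11000 km².

11000 km²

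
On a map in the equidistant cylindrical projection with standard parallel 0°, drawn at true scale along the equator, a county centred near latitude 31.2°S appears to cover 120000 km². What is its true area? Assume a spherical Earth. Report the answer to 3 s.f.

Plate carrée maps x = Rλ, y = Rφ. The meridian scale is h = 1 and the parallel scale is k = 1/cos φ = sec φ.
Areal scale = h·k = 1 × sec φ; at 31.2°, h = 1.000, k = 1.169, so h·k = 1.169.
True area = apparent / (areal scale) = 120000 / 1.169 ≈ 103000 km².

103000 km²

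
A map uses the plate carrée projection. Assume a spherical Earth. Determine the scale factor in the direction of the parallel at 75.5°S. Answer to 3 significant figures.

Plate carrée maps x = Rλ, y = Rφ. The meridian scale is h = 1 and the parallel scale is k = 1/cos φ = sec φ.
k = 1/cos 75.5° = 1/0.2504 = 3.994.

3.99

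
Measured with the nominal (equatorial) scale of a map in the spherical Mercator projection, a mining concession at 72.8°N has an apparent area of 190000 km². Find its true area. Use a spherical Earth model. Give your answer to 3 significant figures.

16600 km²

The Mercator projection is conformal; its linear scale factor is the same in every direction and equals sec φ = 1/cos φ.
Areal scale = k² = sec²φ = 1/cos²(72.8°) = 1/0.2957² = 11.44.
True area = apparent / (areal scale) = 190000 / 11.44 ≈ 16600 km².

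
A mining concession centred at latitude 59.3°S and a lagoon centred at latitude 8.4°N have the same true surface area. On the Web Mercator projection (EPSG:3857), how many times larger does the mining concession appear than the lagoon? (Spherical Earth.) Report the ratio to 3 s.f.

On Mercator, area is exaggerated by sec²φ = 1/cos²φ.
At 59.3°: sec²(59.3°) = 1/0.5105² = 3.837.
At 8.4°: sec²(8.4°) = 1/0.9893² = 1.022.
Ratio = 3.837/1.022 = cos²(8.4°)/cos²(59.3°) ≈ 3.75.

3.75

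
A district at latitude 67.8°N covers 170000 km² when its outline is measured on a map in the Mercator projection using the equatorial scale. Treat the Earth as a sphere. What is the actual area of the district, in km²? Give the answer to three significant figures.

24300 km²

The Mercator projection is conformal; its linear scale factor is the same in every direction and equals sec φ = 1/cos φ.
Areal scale = k² = sec²φ = 1/cos²(67.8°) = 1/0.3778² = 7.005.
True area = apparent / (areal scale) = 170000 / 7.005 ≈ 24300 km².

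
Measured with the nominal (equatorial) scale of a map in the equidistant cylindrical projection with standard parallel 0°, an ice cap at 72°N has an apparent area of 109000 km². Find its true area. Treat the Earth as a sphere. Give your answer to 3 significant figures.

Plate carrée maps x = Rλ, y = Rφ. The meridian scale is h = 1 and the parallel scale is k = 1/cos φ = sec φ.
Areal scale = h·k = 1 × sec φ; at 72°, h = 1.000, k = 3.236, so h·k = 3.236.
True area = apparent / (areal scale) = 109000 / 3.236 ≈ 33700 km².

33700 km²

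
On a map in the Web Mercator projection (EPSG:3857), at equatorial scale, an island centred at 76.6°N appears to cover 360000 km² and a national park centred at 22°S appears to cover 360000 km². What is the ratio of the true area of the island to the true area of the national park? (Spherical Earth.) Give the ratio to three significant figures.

Since Mercator area scale is 1/cos²φ, the true area equals the apparent area multiplied by cos²φ.
True area of island: 360000 × cos²(76.6°) = 360000 × 0.05371 = 19330 km².
True area of national park: 360000 × cos²(22°) = 360000 × 0.8597 = 309500 km².
Ratio = 19330 / 309500 ≈ 0.0625.

0.0625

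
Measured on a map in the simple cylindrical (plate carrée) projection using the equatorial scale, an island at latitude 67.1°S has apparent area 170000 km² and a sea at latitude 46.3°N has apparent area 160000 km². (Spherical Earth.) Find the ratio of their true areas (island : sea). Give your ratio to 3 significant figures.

Plate carrée has h = 1 and k = sec φ, giving areal scale sec φ; true area = (apparent area) · cos φ.
True area of island: 170000 × cos(67.1°) = 170000 × 0.3891 = 66150 km².
True area of sea: 160000 × cos(46.3°) = 160000 × 0.6909 = 110500 km².
Ratio = 66150 / 110500 ≈ 0.598.

0.598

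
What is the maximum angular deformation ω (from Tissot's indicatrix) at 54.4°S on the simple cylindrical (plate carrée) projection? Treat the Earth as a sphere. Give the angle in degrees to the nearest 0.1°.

30.6°

For the equirectangular projection with φ₀ = 0 (plate carrée), h = 1 along meridians and k = sec φ along parallels.
At 54.4°: h = 1.000, k = 1.718; principal scales a = 1.718, b = 1.000.
sin(ω/2) = (a − b)/(a + b) = 0.7179/2.718 = 0.2641, so ω = 2 arcsin(0.2641) ≈ 30.6°.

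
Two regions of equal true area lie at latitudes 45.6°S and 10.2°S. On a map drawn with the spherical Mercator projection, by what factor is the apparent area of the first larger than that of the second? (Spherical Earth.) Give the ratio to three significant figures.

1.98

On Mercator, area is exaggerated by sec²φ = 1/cos²φ.
At 45.6°: sec²(45.6°) = 1/0.6997² = 2.043.
At 10.2°: sec²(10.2°) = 1/0.9842² = 1.032.
Ratio = 2.043/1.032 = cos²(10.2°)/cos²(45.6°) ≈ 1.98.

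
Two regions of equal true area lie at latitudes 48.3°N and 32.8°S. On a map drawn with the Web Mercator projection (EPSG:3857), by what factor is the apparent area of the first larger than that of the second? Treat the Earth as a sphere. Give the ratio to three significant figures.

1.60

On Mercator, area is exaggerated by sec²φ = 1/cos²φ.
At 48.3°: sec²(48.3°) = 1/0.6652² = 2.260.
At 32.8°: sec²(32.8°) = 1/0.8406² = 1.415.
Ratio = 2.260/1.415 = cos²(32.8°)/cos²(48.3°) ≈ 1.60.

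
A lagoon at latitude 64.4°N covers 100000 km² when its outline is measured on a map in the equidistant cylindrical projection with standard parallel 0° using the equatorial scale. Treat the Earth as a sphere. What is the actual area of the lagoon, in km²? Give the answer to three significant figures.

43200 km²

For the equirectangular projection with φ₀ = 0 (plate carrée), h = 1 along meridians and k = sec φ along parallels.
Areal scale = h·k = 1 × sec φ; at 64.4°, h = 1.000, k = 2.314, so h·k = 2.314.
True area = apparent / (areal scale) = 100000 / 2.314 ≈ 43200 km².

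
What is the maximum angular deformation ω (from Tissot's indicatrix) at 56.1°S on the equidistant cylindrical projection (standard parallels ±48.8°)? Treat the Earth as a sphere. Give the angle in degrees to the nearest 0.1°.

9.5°

In the equirectangular projection with standard parallel φ₀ = 48.8° (x = Rλ cos φ₀, y = Rφ), meridians are true-scale (h = 1) and the parallel scale is k = cos φ₀ / cos φ.
At 56.1°: h = 1.000, k = 1.181; principal scales a = 1.181, b = 1.000.
sin(ω/2) = (a − b)/(a + b) = 0.1810/2.181 = 0.08298, so ω = 2 arcsin(0.08298) ≈ 9.5°.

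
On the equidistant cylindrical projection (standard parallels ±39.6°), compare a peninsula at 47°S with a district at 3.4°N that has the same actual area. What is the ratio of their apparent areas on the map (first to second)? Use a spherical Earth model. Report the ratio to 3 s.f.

In the equirectangular projection with standard parallel φ₀ = 39.6° (x = Rλ cos φ₀, y = Rφ), meridians are true-scale (h = 1) and the parallel scale is k = cos φ₀ / cos φ.
Areal scale at 47°: h·k = 1.000 × 1.130 = 1.130.
Areal scale at 3.4°: h·k = 1.000 × 0.7719 = 0.7719.
Ratio = 1.130/0.7719 ≈ 1.46.

1.46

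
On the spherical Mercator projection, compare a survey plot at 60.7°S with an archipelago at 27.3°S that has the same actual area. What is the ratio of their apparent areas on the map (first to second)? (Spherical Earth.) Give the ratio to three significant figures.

On Mercator, area is exaggerated by sec²φ = 1/cos²φ.
At 60.7°: sec²(60.7°) = 1/0.4894² = 4.175.
At 27.3°: sec²(27.3°) = 1/0.8886² = 1.266.
Ratio = 4.175/1.266 = cos²(27.3°)/cos²(60.7°) ≈ 3.30.

3.30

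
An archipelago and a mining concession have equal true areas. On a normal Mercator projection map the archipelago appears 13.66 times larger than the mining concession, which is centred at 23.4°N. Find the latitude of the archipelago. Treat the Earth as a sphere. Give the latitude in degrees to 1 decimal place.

For equal true areas on Mercator, apparent areas scale as sec²φ, so the ratio is cos²φ₂ / cos²φ₁.
cos²φ₂ / cos²φ₁ = 13.66  ⇒  cos φ₁ = cos 23.4° / √13.66 = 0.9178/3.696 = 0.2483.
φ₁ = arccos(0.2483) ≈ 75.6°.

75.6°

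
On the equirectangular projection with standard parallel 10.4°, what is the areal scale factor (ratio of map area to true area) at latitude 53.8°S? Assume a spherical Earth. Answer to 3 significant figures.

In the equirectangular projection with standard parallel φ₀ = 10.4° (x = Rλ cos φ₀, y = Rφ), meridians are true-scale (h = 1) and the parallel scale is k = cos φ₀ / cos φ.
Areal scale = h·k = 1 × cos φ₀ / cos φ; at 53.8°, h = 1.000, k = 1.665, so h·k = 1.665.

1.67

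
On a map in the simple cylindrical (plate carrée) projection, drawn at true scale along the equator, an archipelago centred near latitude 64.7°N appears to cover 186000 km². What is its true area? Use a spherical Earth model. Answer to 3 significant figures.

In the plate carrée (x = Rλ, y = Rφ), meridians are true-scale (h = 1) and parallels are stretched by k = sec φ.
Areal scale = h·k = 1 × sec φ; at 64.7°, h = 1.000, k = 2.340, so h·k = 2.340.
True area = apparent / (areal scale) = 186000 / 2.340 ≈ 79500 km².

79500 km²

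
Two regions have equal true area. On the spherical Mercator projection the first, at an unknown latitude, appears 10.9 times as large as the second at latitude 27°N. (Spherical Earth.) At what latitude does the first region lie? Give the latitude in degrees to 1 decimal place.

Mercator areal scale is sec²φ, so apparent-area ratio = sec²φ₁ / sec²φ₂ = cos²φ₂ / cos²φ₁.
cos²φ₂ / cos²φ₁ = 10.9  ⇒  cos φ₁ = cos 27° / √10.9 = 0.8910/3.302 = 0.2699.
φ₁ = arccos(0.2699) ≈ 74.3°.

74.3°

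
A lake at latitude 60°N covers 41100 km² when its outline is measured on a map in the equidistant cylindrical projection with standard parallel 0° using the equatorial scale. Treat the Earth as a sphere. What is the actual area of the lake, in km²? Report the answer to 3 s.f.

In the plate carrée (x = Rλ, y = Rφ), meridians are true-scale (h = 1) and parallels are stretched by k = sec φ.
Areal scale = h·k = 1 × sec φ; at 60°, h = 1.000, k = 2.000, so h·k = 2.000.
True area = apparent / (areal scale) = 41100 / 2.000 ≈ 20600 km².

20600 km²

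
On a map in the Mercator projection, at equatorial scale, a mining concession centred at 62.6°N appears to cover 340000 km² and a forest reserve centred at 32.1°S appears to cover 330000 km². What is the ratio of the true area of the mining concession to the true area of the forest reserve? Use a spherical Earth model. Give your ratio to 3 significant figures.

Since Mercator area scale is 1/cos²φ, the true area equals the apparent area multiplied by cos²φ.
True area of mining concession: 340000 × cos²(62.6°) = 340000 × 0.2118 = 72010 km².
True area of forest reserve: 330000 × cos²(32.1°) = 330000 × 0.7176 = 236800 km².
Ratio = 72010 / 236800 ≈ 0.304.

0.304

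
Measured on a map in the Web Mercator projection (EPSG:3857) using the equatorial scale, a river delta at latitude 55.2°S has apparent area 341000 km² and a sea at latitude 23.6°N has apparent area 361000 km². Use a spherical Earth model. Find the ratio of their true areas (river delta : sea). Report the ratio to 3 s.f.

0.366

Mercator's areal exaggeration is sec²φ; hence true area = (apparent area) · cos²φ.
True area of river delta: 341000 × cos²(55.2°) = 341000 × 0.3257 = 111100 km².
True area of sea: 361000 × cos²(23.6°) = 361000 × 0.8397 = 303100 km².
Ratio = 111100 / 303100 ≈ 0.366.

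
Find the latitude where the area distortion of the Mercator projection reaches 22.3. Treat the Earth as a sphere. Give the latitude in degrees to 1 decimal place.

Mercator areal scale is sec²φ.
sec²φ = 22.3  ⇒  cos²φ = 0.04484  ⇒  cos φ = 0.2118.
φ = arccos(0.2118) ≈ 77.8°.

77.8°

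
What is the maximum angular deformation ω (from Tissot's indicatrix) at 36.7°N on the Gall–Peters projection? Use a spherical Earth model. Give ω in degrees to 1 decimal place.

14.4°

The Gall–Peters projection is cylindrical equal-area with φ₀ = 45°. A cylindrical equal-area projection with standard parallel φ₀ has meridian scale h = cos φ / cos φ₀ and parallel scale k = cos φ₀ / cos φ (so areas are preserved, h·k = 1).
At 36.7°: h = 1.134, k = 0.8819; principal scales a = 1.134, b = 0.8819.
sin(ω/2) = (a − b)/(a + b) = 0.2520/2.016 = 0.1250, so ω = 2 arcsin(0.1250) ≈ 14.4°.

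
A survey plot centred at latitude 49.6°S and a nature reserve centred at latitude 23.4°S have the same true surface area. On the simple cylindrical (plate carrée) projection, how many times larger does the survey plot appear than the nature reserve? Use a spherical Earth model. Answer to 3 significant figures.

For the equirectangular projection with φ₀ = 0 (plate carrée), h = 1 along meridians and k = sec φ along parallels.
Areal scale at 49.6°: h·k = 1.000 × 1.543 = 1.543.
Areal scale at 23.4°: h·k = 1.000 × 1.090 = 1.090.
Ratio = 1.543/1.090 ≈ 1.42.

1.42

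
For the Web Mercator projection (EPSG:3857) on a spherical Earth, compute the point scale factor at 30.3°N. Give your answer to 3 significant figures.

The Mercator projection is conformal; its linear scale factor is the same in every direction and equals sec φ = 1/cos φ.
k = 1/cos 30.3° = 1/0.8634 = 1.158.

1.16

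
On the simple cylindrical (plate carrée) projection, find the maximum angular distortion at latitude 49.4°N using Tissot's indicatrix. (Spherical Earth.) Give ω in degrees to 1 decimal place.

For the equirectangular projection with φ₀ = 0 (plate carrée), h = 1 along meridians and k = sec φ along parallels.
At 49.4°: h = 1.000, k = 1.537; principal scales a = 1.537, b = 1.000.
sin(ω/2) = (a − b)/(a + b) = 0.5366/2.537 = 0.2116, so ω = 2 arcsin(0.2116) ≈ 24.4°.

24.4°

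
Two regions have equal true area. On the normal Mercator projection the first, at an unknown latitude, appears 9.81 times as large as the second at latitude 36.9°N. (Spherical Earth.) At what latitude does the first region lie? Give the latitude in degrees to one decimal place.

75.2°

On Mercator, (apparent₁)/(apparent₂) = sec²φ₁ / sec²φ₂ when true areas are equal.
cos²φ₂ / cos²φ₁ = 9.81  ⇒  cos φ₁ = cos 36.9° / √9.81 = 0.7997/3.132 = 0.2553.
φ₁ = arccos(0.2553) ≈ 75.2°.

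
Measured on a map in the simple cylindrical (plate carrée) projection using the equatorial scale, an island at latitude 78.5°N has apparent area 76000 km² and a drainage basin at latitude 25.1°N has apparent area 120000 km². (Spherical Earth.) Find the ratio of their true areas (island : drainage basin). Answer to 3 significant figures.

0.139

Plate carrée has h = 1 and k = sec φ, giving areal scale sec φ; true area = (apparent area) · cos φ.
True area of island: 76000 × cos(78.5°) = 76000 × 0.1994 = 15150 km².
True area of drainage basin: 120000 × cos(25.1°) = 120000 × 0.9056 = 108700 km².
Ratio = 15150 / 108700 ≈ 0.139.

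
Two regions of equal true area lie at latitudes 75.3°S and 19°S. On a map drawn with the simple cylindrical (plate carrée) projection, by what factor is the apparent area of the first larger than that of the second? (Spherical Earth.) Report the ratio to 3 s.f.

In the plate carrée (x = Rλ, y = Rφ), meridians are true-scale (h = 1) and parallels are stretched by k = sec φ.
Areal scale at 75.3°: h·k = 1.000 × 3.941 = 3.941.
Areal scale at 19°: h·k = 1.000 × 1.058 = 1.058.
Ratio = 3.941/1.058 ≈ 3.73.

3.73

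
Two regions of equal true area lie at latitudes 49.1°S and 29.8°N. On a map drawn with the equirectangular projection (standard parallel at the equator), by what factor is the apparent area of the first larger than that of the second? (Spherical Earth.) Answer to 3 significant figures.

Plate carrée maps x = Rλ, y = Rφ. The meridian scale is h = 1 and the parallel scale is k = 1/cos φ = sec φ.
Areal scale at 49.1°: h·k = 1.000 × 1.527 = 1.527.
Areal scale at 29.8°: h·k = 1.000 × 1.152 = 1.152.
Ratio = 1.527/1.152 ≈ 1.33.

1.33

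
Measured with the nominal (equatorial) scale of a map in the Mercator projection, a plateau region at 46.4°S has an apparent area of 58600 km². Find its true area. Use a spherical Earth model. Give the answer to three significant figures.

For Mercator, h = k = sec φ (a conformal cylindrical projection has a single point scale, 1/cos φ).
Areal scale = k² = sec²φ = 1/cos²(46.4°) = 1/0.6896² = 2.103.
True area = apparent / (areal scale) = 58600 / 2.103 ≈ 27900 km².

27900 km²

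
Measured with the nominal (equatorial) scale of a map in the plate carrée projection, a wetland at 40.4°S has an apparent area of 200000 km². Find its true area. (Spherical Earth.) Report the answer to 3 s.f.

152000 km²

Plate carrée maps x = Rλ, y = Rφ. The meridian scale is h = 1 and the parallel scale is k = 1/cos φ = sec φ.
Areal scale = h·k = 1 × sec φ; at 40.4°, h = 1.000, k = 1.313, so h·k = 1.313.
True area = apparent / (areal scale) = 200000 / 1.313 ≈ 152000 km².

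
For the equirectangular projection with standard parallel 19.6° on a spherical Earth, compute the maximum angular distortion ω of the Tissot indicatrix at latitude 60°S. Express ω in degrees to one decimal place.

With standard parallel φ₀ = 19.6°, the equirectangular projection gives x = Rλ cos φ₀, y = Rφ, so h = 1 and k = cos 19.6° / cos φ.
At 60°: h = 1.000, k = 1.884; principal scales a = 1.884, b = 1.000.
sin(ω/2) = (a − b)/(a + b) = 0.8841/2.884 = 0.3065, so ω = 2 arcsin(0.3065) ≈ 35.7°.

35.7°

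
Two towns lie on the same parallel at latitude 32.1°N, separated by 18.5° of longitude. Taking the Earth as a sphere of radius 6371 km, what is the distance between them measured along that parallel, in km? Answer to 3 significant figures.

Arc length along a parallel = R cos φ · Δλ (with Δλ in radians).
= 6371 × cos 32.1° × (18.5° × π/180) = 6371 × 0.8471 × 0.3229 ≈ 1740 km.

1740 km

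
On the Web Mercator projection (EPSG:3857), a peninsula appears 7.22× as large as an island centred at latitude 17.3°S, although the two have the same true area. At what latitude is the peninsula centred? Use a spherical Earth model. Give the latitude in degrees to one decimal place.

On Mercator, (apparent₁)/(apparent₂) = sec²φ₁ / sec²φ₂ when true areas are equal.
cos²φ₂ / cos²φ₁ = 7.22  ⇒  cos φ₁ = cos 17.3° / √7.22 = 0.9548/2.687 = 0.3553.
φ₁ = arccos(0.3553) ≈ 69.2°.

69.2°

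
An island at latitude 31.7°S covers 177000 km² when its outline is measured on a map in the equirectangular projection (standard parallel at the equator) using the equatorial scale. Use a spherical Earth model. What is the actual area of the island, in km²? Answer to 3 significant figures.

Plate carrée maps x = Rλ, y = Rφ. The meridian scale is h = 1 and the parallel scale is k = 1/cos φ = sec φ.
Areal scale = h·k = 1 × sec φ; at 31.7°, h = 1.000, k = 1.175, so h·k = 1.175.
True area = apparent / (areal scale) = 177000 / 1.175 ≈ 151000 km².

151000 km²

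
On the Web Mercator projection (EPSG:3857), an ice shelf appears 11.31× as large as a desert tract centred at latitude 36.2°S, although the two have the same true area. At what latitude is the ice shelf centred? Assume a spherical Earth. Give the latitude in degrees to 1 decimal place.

For equal true areas on Mercator, apparent areas scale as sec²φ, so the ratio is cos²φ₂ / cos²φ₁.
cos²φ₂ / cos²φ₁ = 11.31  ⇒  cos φ₁ = cos 36.2° / √11.31 = 0.8070/3.363 = 0.2400.
φ₁ = arccos(0.2400) ≈ 76.1°.

76.1°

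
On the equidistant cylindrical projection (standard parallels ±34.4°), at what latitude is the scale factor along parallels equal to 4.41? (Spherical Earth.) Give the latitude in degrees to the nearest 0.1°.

79.2°

With standard parallel φ₀ = 34.4°, the equirectangular projection gives x = Rλ cos φ₀, y = Rφ, so h = 1 and k = cos 34.4° / cos φ.
k = cos φ₀ / cos φ = 4.41  ⇒  cos φ = cos 34.4° / 4.41 = 0.1871.
φ = arccos(0.1871) ≈ 79.2°.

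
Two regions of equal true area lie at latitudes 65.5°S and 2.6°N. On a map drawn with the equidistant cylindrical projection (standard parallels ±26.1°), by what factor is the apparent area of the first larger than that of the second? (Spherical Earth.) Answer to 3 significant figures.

In the equirectangular projection with standard parallel φ₀ = 26.1° (x = Rλ cos φ₀, y = Rφ), meridians are true-scale (h = 1) and the parallel scale is k = cos φ₀ / cos φ.
Areal scale at 65.5°: h·k = 1.000 × 2.166 = 2.166.
Areal scale at 2.6°: h·k = 1.000 × 0.8990 = 0.8990.
Ratio = 2.166/0.8990 ≈ 2.41.

2.41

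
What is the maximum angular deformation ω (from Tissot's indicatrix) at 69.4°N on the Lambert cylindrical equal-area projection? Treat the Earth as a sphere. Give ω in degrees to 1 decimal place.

The Lambert cylindrical equal-area projection is the cylindrical equal-area projection with its standard parallel at the equator (φ₀ = 0). For cylindrical equal-area with standard parallel φ₀, h = cos φ / cos φ₀ and k = cos φ₀ / cos φ, so h·k = 1.
At 69.4°: h = 0.3518, k = 2.842; principal scales a = 2.842, b = 0.3518.
sin(ω/2) = (a − b)/(a + b) = 2.490/3.194 = 0.7797, so ω = 2 arcsin(0.7797) ≈ 102.5°.

102.5°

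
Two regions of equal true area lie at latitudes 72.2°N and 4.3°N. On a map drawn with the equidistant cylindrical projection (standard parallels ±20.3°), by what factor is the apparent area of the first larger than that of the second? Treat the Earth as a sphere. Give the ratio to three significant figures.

3.26

With standard parallel φ₀ = 20.3°, the equirectangular projection gives x = Rλ cos φ₀, y = Rφ, so h = 1 and k = cos 20.3° / cos φ.
Areal scale at 72.2°: h·k = 1.000 × 3.068 = 3.068.
Areal scale at 4.3°: h·k = 1.000 × 0.9405 = 0.9405.
Ratio = 3.068/0.9405 ≈ 3.26.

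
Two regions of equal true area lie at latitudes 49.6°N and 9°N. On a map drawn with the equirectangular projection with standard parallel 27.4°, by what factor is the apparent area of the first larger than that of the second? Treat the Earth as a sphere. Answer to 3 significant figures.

With standard parallel φ₀ = 27.4°, the equirectangular projection gives x = Rλ cos φ₀, y = Rφ, so h = 1 and k = cos 27.4° / cos φ.
Areal scale at 49.6°: h·k = 1.000 × 1.370 = 1.370.
Areal scale at 9°: h·k = 1.000 × 0.8989 = 0.8989.
Ratio = 1.370/0.8989 ≈ 1.52.

1.52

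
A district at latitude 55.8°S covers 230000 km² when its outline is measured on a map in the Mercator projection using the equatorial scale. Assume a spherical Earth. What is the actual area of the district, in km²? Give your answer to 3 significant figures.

For Mercator, h = k = sec φ (a conformal cylindrical projection has a single point scale, 1/cos φ).
Areal scale = k² = sec²φ = 1/cos²(55.8°) = 1/0.5621² = 3.165.
True area = apparent / (areal scale) = 230000 / 3.165 ≈ 72700 km².

72700 km²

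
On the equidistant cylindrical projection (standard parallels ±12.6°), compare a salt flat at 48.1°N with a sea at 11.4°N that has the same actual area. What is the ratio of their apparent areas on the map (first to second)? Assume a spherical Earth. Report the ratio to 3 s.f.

1.47

In the equirectangular projection with standard parallel φ₀ = 12.6° (x = Rλ cos φ₀, y = Rφ), meridians are true-scale (h = 1) and the parallel scale is k = cos φ₀ / cos φ.
Areal scale at 48.1°: h·k = 1.000 × 1.461 = 1.461.
Areal scale at 11.4°: h·k = 1.000 × 0.9956 = 0.9956.
Ratio = 1.461/0.9956 ≈ 1.47.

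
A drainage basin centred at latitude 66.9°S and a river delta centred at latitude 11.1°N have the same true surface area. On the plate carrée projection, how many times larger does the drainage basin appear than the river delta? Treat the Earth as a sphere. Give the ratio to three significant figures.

2.50

In the plate carrée (x = Rλ, y = Rφ), meridians are true-scale (h = 1) and parallels are stretched by k = sec φ.
Areal scale at 66.9°: h·k = 1.000 × 2.549 = 2.549.
Areal scale at 11.1°: h·k = 1.000 × 1.019 = 1.019.
Ratio = 2.549/1.019 ≈ 2.50.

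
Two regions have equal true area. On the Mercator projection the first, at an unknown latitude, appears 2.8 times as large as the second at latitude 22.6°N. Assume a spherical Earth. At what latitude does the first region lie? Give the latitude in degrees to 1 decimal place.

For equal true areas on Mercator, apparent areas scale as sec²φ, so the ratio is cos²φ₂ / cos²φ₁.
cos²φ₂ / cos²φ₁ = 2.8  ⇒  cos φ₁ = cos 22.6° / √2.8 = 0.9232/1.673 = 0.5517.
φ₁ = arccos(0.5517) ≈ 56.5°.

56.5°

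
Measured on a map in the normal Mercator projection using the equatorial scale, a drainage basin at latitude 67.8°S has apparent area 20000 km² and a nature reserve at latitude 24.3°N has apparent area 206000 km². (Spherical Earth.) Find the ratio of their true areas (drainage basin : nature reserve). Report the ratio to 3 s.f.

0.0167

On Mercator the areal scale is sec²φ, so true area = apparent × cos²φ.
True area of drainage basin: 20000 × cos²(67.8°) = 20000 × 0.1428 = 2855 km².
True area of nature reserve: 206000 × cos²(24.3°) = 206000 × 0.8307 = 171100 km².
Ratio = 2855 / 171100 ≈ 0.0167.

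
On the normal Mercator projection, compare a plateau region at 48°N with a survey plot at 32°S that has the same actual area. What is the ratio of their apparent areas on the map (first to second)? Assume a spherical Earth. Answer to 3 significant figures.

1.61

Mercator areal scale is sec²φ.
At 48°: sec²(48°) = 1/0.6691² = 2.233.
At 32°: sec²(32°) = 1/0.8480² = 1.390.
Ratio = 2.233/1.390 = cos²(32°)/cos²(48°) ≈ 1.61.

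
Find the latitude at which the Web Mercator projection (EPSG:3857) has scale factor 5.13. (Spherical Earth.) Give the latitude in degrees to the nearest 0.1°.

78.8°

Mercator scale is k = sec φ = 1/cos φ.
1/cos φ = 5.13  ⇒  cos φ = 0.1949  ⇒  φ = arccos(0.1949) ≈ 78.8°.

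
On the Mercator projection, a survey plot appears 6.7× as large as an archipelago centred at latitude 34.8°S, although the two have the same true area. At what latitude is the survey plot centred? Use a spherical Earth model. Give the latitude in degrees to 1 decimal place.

For equal true areas on Mercator, apparent areas scale as sec²φ, so the ratio is cos²φ₂ / cos²φ₁.
cos²φ₂ / cos²φ₁ = 6.7  ⇒  cos φ₁ = cos 34.8° / √6.7 = 0.8211/2.588 = 0.3172.
φ₁ = arccos(0.3172) ≈ 71.5°.

71.5°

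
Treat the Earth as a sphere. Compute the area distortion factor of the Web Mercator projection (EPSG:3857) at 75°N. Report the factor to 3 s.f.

The Mercator projection is conformal; its linear scale factor is the same in every direction and equals sec φ = 1/cos φ.
Areal scale = k² = sec²φ = 1/cos²(75°) = 1/0.2588² = 14.93.

14.9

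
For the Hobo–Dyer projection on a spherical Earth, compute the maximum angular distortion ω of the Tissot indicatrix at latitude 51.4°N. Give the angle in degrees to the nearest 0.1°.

Hobo–Dyer is a cylindrical equal-area projection with standard parallels at ±37.5°. For cylindrical equal-area with standard parallel φ₀, h = cos φ / cos φ₀ and k = cos φ₀ / cos φ, so h·k = 1.
At 51.4°: h = 0.7864, k = 1.272; principal scales a = 1.272, b = 0.7864.
sin(ω/2) = (a − b)/(a + b) = 0.4853/2.058 = 0.2358, so ω = 2 arcsin(0.2358) ≈ 27.3°.

27.3°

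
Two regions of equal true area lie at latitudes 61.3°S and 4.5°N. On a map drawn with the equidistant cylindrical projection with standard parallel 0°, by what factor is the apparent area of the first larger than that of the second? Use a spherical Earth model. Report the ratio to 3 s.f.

In the plate carrée (x = Rλ, y = Rφ), meridians are true-scale (h = 1) and parallels are stretched by k = sec φ.
Areal scale at 61.3°: h·k = 1.000 × 2.082 = 2.082.
Areal scale at 4.5°: h·k = 1.000 × 1.003 = 1.003.
Ratio = 2.082/1.003 ≈ 2.08.

2.08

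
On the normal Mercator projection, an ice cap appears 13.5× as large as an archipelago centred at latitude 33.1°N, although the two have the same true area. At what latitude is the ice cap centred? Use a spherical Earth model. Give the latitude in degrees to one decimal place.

76.8°

On Mercator, (apparent₁)/(apparent₂) = sec²φ₁ / sec²φ₂ when true areas are equal.
cos²φ₂ / cos²φ₁ = 13.5  ⇒  cos φ₁ = cos 33.1° / √13.5 = 0.8377/3.674 = 0.2280.
φ₁ = arccos(0.2280) ≈ 76.8°.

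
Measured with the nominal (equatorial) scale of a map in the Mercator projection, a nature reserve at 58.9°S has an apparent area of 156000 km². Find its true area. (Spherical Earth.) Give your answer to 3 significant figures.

41600 km²

Mercator is conformal, so the point scale is isotropic: h = k = sec φ = 1/cos φ.
Areal scale = k² = sec²φ = 1/cos²(58.9°) = 1/0.5165² = 3.748.
True area = apparent / (areal scale) = 156000 / 3.748 ≈ 41600 km².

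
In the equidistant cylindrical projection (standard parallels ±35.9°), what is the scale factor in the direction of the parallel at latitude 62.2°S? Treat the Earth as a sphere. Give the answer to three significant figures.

In the equirectangular projection with standard parallel φ₀ = 35.9° (x = Rλ cos φ₀, y = Rφ), meridians are true-scale (h = 1) and the parallel scale is k = cos φ₀ / cos φ.
k = cos 35.9° / cos 62.2° = 0.8100/0.4664 = 1.737.

1.74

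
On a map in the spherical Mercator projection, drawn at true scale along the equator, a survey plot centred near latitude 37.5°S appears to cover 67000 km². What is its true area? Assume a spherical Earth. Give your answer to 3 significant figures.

42200 km²

Mercator is conformal, so the point scale is isotropic: h = k = sec φ = 1/cos φ.
Areal scale = k² = sec²φ = 1/cos²(37.5°) = 1/0.7934² = 1.589.
True area = apparent / (areal scale) = 67000 / 1.589 ≈ 42200 km².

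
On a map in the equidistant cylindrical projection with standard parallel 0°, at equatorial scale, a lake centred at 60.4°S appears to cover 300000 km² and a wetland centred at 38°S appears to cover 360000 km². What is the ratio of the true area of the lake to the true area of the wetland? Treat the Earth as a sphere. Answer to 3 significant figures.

Plate carrée has h = 1 and k = sec φ, giving areal scale sec φ; true area = (apparent area) · cos φ.
True area of lake: 300000 × cos(60.4°) = 300000 × 0.4939 = 148200 km².
True area of wetland: 360000 × cos(38°) = 360000 × 0.7880 = 283700 km².
Ratio = 148200 / 283700 ≈ 0.522.

0.522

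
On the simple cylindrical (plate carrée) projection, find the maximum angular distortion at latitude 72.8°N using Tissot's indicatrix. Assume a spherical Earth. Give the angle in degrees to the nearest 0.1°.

For the equirectangular projection with φ₀ = 0 (plate carrée), h = 1 along meridians and k = sec φ along parallels.
At 72.8°: h = 1.000, k = 3.382; principal scales a = 3.382, b = 1.000.
sin(ω/2) = (a − b)/(a + b) = 2.382/4.382 = 0.5436, so ω = 2 arcsin(0.5436) ≈ 65.9°.

65.9°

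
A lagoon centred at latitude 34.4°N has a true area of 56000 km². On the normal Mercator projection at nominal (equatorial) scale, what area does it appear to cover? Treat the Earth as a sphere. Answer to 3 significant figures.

For Mercator, h = k = sec φ (a conformal cylindrical projection has a single point scale, 1/cos φ).
Areal scale = k² = sec²φ = 1/cos²(34.4°) = 1/0.8251² = 1.469.
Apparent area = 56000 × 1.469 ≈ 82300 km².

82300 km²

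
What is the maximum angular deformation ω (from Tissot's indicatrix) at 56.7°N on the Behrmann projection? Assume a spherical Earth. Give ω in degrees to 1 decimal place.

Behrmann is a cylindrical equal-area projection with standard parallels at ±30°. For cylindrical equal-area with standard parallel φ₀, h = cos φ / cos φ₀ and k = cos φ₀ / cos φ, so h·k = 1.
At 56.7°: h = 0.6340, k = 1.577; principal scales a = 1.577, b = 0.6340.
sin(ω/2) = (a − b)/(a + b) = 0.9434/2.211 = 0.4266, so ω = 2 arcsin(0.4266) ≈ 50.5°.

50.5°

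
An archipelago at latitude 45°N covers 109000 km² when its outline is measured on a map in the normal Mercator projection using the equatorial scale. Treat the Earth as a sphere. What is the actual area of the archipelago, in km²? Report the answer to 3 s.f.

54500 km²

The Mercator projection is conformal; its linear scale factor is the same in every direction and equals sec φ = 1/cos φ.
Areal scale = k² = sec²φ = 1/cos²(45°) = 1/0.7071² = 2.000.
True area = apparent / (areal scale) = 109000 / 2.000 ≈ 54500 km².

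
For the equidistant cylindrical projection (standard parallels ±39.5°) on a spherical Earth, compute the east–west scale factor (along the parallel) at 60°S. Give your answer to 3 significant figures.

The equidistant cylindrical projection with φ₀ = 39.5° has h = 1 (meridians true) and k = cos φ₀ / cos φ along parallels.
k = cos 39.5° / cos 60° = 0.7716/0.5000 = 1.543.

1.54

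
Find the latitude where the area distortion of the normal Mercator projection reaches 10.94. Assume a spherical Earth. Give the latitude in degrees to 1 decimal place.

Mercator areal scale is sec²φ.
sec²φ = 10.94  ⇒  cos²φ = 0.09141  ⇒  cos φ = 0.3023.
φ = arccos(0.3023) ≈ 72.4°.

72.4°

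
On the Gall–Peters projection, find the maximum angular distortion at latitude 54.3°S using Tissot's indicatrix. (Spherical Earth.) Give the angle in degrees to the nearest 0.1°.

21.9°

The Gall–Peters projection is cylindrical equal-area with φ₀ = 45°. Cylindrical equal-area (φ₀ = 45°): h = cos φ / cos 45° along meridians, k = cos 45° / cos φ along parallels; h·k = 1.
At 54.3°: h = 0.8253, k = 1.212; principal scales a = 1.212, b = 0.8253.
sin(ω/2) = (a − b)/(a + b) = 0.3865/2.037 = 0.1897, so ω = 2 arcsin(0.1897) ≈ 21.9°.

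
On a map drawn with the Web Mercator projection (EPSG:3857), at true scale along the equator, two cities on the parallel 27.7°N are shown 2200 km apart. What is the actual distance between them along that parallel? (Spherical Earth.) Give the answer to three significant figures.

Mercator is conformal, so the point scale is isotropic: h = k = sec φ = 1/cos φ.
Along the parallel at 27.7°, map distances are exaggerated by k = sec 27.7° = 1.129.
True distance = 2200 / 1.129 = 2200 × cos 27.7° ≈ 1950 km.

1950 km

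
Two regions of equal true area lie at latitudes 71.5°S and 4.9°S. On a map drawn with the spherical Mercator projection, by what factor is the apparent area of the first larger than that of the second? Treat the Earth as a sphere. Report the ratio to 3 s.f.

Mercator areal scale is sec²φ.
At 71.5°: sec²(71.5°) = 1/0.3173² = 9.932.
At 4.9°: sec²(4.9°) = 1/0.9963² = 1.007.
Ratio = 9.932/1.007 = cos²(4.9°)/cos²(71.5°) ≈ 9.86.

9.86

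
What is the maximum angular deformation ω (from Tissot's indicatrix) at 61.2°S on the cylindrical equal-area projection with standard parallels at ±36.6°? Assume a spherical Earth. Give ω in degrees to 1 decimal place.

56.1°

For cylindrical equal-area with standard parallel φ₀, h = cos φ / cos φ₀ and k = cos φ₀ / cos φ, so h·k = 1.
At 61.2°: h = 0.6001, k = 1.666; principal scales a = 1.666, b = 0.6001.
sin(ω/2) = (a − b)/(a + b) = 1.066/2.267 = 0.4705, so ω = 2 arcsin(0.4705) ≈ 56.1°.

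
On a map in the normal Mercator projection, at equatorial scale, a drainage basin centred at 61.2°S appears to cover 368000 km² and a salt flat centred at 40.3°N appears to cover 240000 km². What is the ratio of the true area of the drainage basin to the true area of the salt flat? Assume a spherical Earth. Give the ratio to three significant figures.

0.612

On Mercator the areal scale is sec²φ, so true area = apparent × cos²φ.
True area of drainage basin: 368000 × cos²(61.2°) = 368000 × 0.2321 = 85410 km².
True area of salt flat: 240000 × cos²(40.3°) = 240000 × 0.5817 = 139600 km².
Ratio = 85410 / 139600 ≈ 0.612.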